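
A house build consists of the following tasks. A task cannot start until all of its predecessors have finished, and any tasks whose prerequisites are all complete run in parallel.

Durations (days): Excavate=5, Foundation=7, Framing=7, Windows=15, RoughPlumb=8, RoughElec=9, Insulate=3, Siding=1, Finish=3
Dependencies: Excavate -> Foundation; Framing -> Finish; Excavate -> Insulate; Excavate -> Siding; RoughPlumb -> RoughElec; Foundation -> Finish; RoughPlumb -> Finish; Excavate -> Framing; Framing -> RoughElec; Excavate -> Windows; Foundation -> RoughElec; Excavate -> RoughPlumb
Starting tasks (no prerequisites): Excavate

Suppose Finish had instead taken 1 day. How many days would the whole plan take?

22

Actual critical path: Excavate→RoughPlumb→RoughElec = 5+8+9 = 22 ⇒ 22 days.
The longest path through Finish is only 16 days, so Finish has float 6.
That remains the longest chain; total 22 days.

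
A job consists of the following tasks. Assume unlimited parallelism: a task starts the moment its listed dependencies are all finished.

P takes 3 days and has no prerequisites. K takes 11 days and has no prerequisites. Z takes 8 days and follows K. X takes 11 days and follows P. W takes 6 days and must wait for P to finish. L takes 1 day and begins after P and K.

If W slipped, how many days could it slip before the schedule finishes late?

K→Z = 11+8 = 19 sets the makespan at 19 days.
Longest path through W: 9 days (earliest finish 9, latest finish 19).
So W can slip 19 − 9 = 10 days.

10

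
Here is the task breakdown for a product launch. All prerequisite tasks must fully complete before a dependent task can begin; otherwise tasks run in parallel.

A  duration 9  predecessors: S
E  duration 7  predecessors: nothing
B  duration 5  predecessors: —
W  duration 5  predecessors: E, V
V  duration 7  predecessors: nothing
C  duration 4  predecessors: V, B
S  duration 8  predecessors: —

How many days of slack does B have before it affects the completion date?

8

Critical path: S→A = 8+9 = 17, so the finish is 17 days.
The longest chain containing B totals 9 days.
Float = 17 − 9 = 8.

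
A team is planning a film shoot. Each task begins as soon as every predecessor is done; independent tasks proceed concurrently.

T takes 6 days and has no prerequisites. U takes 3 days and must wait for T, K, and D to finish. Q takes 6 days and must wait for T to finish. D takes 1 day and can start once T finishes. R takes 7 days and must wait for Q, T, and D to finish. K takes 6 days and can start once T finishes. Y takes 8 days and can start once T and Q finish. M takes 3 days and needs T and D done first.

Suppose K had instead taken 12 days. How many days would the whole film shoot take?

21

As given, the longest chain is T→Q→Y = 6+6+8 = 20, so the finish is 20 days.
The longest path through K is only 15 days, so K has float 5.
Now T→K→U = 6+12+3 = 21 is longest, so the finish becomes 21 days.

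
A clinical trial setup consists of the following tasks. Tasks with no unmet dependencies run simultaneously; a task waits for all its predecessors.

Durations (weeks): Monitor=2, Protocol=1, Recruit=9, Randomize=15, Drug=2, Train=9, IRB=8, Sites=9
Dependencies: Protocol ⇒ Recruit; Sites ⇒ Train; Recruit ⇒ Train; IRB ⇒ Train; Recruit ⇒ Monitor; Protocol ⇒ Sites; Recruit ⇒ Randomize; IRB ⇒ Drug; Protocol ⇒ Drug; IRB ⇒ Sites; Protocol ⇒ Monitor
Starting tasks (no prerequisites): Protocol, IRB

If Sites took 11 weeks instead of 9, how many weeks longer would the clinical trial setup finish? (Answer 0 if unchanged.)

2

As given, the longest chain is IRB→Sites→Train = 8+9+9 = 26, so the finish is 26 weeks.
Sites is on the critical path; changing it to 11 makes that path 28 weeks.
The critical path is still IRB→Sites→Train; finish is now 28 weeks.
Change in finish: 28 − 26 = +2 weeks.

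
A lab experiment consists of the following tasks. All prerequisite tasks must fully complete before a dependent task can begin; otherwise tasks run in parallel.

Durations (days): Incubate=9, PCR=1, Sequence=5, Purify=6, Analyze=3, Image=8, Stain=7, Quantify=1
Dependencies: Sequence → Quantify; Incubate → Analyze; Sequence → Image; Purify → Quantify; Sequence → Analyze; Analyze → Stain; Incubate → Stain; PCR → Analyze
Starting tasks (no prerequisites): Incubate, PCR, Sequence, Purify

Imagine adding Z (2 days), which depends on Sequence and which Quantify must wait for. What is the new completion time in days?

19

Originally the plan takes 19 days.
With Z inserted, Quantify now waits for max(Sequence, Purify, Z).
New critical path: Incubate→Analyze→Stain = 9+3+7 = 19 ⇒ 19 days.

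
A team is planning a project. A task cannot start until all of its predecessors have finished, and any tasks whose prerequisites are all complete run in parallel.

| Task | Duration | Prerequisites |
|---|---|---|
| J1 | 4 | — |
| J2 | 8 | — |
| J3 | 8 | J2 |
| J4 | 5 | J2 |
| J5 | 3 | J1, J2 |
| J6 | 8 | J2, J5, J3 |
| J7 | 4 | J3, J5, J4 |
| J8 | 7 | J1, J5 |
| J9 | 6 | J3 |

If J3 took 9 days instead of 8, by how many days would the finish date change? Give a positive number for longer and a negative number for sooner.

1

Baseline: J2→J3→J6 = 8+8+8 = 24 → 24 days.
Since J3 is critical, the +1 change carries straight to that chain (now 25 days).
That remains the longest chain; total 25 days.
Change in finish: 25 − 24 = +1 days.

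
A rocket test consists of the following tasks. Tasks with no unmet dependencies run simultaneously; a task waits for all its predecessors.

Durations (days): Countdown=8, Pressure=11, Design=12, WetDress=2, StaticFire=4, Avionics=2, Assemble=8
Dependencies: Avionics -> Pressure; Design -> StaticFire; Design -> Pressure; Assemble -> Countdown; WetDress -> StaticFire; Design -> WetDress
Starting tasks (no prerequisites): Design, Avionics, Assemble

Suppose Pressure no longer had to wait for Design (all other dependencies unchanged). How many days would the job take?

With the dependency in place, Design→Pressure = 12+11 = 23 sets the finish at 23 days.
Without Design→Pressure, Pressure's earliest start moves from 12 to 2.
The longest chain is now Design→WetDress→StaticFire = 12+2+4 = 18, so the job takes 18 days.

18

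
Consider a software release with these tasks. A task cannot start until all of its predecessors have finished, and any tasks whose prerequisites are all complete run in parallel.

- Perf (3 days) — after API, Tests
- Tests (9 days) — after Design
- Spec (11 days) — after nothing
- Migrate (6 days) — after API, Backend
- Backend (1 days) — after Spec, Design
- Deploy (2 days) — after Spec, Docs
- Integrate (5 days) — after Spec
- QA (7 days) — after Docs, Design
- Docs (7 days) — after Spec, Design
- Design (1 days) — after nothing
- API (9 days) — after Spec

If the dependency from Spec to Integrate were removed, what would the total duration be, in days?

26

With the dependency in place, Spec→API→Migrate = 11+9+6 = 26 sets the finish at 26 days.
Without Spec→Integrate, Integrate's earliest start moves from 11 to 0.
The longest chain is now Spec→API→Migrate = 11+9+6 = 26, so the schedule takes 26 days.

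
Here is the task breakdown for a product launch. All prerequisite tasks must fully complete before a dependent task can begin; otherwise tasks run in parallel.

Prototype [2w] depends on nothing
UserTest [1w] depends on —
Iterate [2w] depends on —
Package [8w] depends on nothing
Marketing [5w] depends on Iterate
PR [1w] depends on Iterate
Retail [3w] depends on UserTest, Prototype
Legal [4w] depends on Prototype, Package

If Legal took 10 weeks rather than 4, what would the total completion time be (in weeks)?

18

Critical path before the change: Package→Legal = 8+4 = 12 giving 12 weeks.
Legal lies on that path, so at 10 weeks the path becomes 18 weeks.
That remains the longest chain; total 18 weeks.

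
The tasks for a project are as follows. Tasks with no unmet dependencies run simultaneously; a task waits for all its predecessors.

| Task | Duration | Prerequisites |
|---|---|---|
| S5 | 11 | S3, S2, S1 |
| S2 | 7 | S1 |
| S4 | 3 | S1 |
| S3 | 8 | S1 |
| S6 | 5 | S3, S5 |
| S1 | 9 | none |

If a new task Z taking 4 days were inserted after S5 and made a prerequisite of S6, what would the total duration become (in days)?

Originally the plan takes 33 days.
With Z inserted, S6 now waits for max(S3, S5, Z).
New critical path: S1→S3→S5→Z→S6 = 9+8+11+4+5 = 37 ⇒ 37 days.

37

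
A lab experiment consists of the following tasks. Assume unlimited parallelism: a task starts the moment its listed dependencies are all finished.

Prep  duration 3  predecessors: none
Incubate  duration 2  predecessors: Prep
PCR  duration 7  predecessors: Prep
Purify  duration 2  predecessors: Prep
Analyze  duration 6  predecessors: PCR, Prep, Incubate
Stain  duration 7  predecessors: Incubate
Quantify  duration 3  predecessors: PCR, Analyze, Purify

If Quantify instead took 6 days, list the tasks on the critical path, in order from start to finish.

Actual critical path: Prep→PCR→Analyze→Quantify = 3+7+6+3 = 19 ⇒ 19 days.
Since Quantify is critical, the +3 change carries straight to that chain (now 22 days).
No other chain overtakes it, so the finish is 22 days.

Prep, PCR, Analyze, Quantify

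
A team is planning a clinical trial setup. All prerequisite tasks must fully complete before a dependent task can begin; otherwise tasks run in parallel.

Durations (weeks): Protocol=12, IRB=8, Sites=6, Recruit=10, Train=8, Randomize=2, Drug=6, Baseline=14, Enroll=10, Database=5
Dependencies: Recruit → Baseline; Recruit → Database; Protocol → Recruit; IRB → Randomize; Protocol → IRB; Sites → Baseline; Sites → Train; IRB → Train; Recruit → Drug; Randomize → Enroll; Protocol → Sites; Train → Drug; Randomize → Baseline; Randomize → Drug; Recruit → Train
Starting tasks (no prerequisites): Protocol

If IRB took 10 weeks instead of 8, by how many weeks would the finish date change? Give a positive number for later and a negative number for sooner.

The binding path is Protocol→IRB→Randomize→Baseline = 12+8+2+14 = 36; finish at 36 weeks.
Since IRB is critical, the +2 change carries straight to that chain (now 38 weeks).
The critical path is still Protocol→IRB→Randomize→Baseline; finish is now 38 weeks.
Change in finish: 38 − 36 = +2 weeks.

2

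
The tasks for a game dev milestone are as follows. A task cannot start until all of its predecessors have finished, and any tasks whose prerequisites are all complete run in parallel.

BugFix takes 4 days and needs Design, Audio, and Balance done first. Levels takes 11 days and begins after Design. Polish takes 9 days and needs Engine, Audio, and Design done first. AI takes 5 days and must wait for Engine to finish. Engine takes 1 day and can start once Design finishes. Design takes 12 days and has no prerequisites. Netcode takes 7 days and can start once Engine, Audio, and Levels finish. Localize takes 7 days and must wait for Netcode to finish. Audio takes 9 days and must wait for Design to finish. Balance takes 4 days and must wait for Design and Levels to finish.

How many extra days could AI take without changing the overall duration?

Design→Levels→Netcode→Localize = 12+11+7+7 = 37 sets the makespan at 37 days.
The longest chain containing AI totals 18 days.
Float = 37 − 18 = 19.

19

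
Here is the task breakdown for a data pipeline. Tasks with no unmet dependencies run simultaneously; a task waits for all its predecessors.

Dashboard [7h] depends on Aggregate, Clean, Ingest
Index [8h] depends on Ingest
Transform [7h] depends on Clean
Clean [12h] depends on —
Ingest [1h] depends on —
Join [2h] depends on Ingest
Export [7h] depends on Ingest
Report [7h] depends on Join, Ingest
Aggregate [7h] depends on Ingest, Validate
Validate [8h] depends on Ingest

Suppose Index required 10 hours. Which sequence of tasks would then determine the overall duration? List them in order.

Ingest, Validate, Aggregate, Dashboard

Critical path before the change: Ingest→Validate→Aggregate→Dashboard = 1+8+7+7 = 23 giving 23 hours.
Index has 14 hours of float (longest path through it is 9).
No other chain overtakes it, so the finish is 23 hours.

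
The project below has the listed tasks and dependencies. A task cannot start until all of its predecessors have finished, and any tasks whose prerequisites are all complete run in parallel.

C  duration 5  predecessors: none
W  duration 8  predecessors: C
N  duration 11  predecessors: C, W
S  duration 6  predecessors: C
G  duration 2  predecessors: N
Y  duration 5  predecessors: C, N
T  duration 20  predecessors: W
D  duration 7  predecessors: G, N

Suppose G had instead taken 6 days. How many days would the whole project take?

37

Actual critical path: C→W→N→G→D = 5+8+11+2+7 = 33 ⇒ 33 days.
G is on the critical path; changing it to 6 makes that path 37 days.
The critical path is still C→W→N→G→D; finish is now 37 days.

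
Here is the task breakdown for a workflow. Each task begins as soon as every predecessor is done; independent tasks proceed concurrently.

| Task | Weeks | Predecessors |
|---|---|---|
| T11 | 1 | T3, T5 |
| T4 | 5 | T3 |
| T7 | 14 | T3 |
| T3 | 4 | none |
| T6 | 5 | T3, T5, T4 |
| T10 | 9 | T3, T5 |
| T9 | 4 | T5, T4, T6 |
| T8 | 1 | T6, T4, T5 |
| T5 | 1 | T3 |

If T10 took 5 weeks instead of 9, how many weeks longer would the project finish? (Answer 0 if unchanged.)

0

The binding path is T3→T4→T6→T9 = 4+5+5+4 = 18; finish at 18 weeks.
T10 has 4 weeks of float (longest path through it is 14).
The critical path is still T3→T4→T6→T9; finish is now 18 weeks.
Change in finish: 18 − 18 = +0 weeks.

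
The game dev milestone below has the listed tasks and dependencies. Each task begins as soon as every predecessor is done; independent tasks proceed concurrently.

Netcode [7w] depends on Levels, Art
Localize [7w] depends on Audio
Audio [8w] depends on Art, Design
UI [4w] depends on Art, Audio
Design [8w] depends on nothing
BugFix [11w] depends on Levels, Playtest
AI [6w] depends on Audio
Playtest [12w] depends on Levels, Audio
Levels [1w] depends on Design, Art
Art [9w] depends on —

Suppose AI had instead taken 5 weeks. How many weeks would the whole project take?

The binding path is Art→Audio→Playtest→BugFix = 9+8+12+11 = 40; finish at 40 weeks.
The longest path through AI is only 23 weeks, so AI has float 17.
That remains the longest chain; total 40 weeks.

40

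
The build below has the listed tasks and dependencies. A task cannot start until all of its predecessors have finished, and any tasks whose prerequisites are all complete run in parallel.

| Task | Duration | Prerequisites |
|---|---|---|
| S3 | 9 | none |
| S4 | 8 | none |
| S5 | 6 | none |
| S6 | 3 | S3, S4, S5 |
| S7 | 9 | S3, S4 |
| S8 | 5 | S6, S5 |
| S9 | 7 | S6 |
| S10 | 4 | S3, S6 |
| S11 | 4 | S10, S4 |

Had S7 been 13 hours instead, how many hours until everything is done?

22

The binding path is S3→S6→S10→S11 = 9+3+4+4 = 20; finish at 20 hours.
S7 is off the critical path — its longest chain is 18 hours, giving 2 of slack.
The binding chain switches to S3→S7 = 9+13 = 22; finish 22 hours.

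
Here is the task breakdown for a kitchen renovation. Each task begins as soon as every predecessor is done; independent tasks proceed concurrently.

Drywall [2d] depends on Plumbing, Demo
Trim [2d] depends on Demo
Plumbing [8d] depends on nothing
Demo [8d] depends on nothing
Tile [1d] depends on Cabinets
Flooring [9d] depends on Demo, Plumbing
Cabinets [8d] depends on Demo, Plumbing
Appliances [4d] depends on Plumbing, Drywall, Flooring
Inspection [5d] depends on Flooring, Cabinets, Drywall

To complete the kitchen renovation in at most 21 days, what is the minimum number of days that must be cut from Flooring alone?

1

Current finish: 22 days; target: 21.
Flooring is on every critical path, so each day cut from Flooring cuts the finish by one (this holds down to a finish of 21).
Need 22 − 21 = 1 day off Flooring → Flooring becomes 8 days, finish becomes 21.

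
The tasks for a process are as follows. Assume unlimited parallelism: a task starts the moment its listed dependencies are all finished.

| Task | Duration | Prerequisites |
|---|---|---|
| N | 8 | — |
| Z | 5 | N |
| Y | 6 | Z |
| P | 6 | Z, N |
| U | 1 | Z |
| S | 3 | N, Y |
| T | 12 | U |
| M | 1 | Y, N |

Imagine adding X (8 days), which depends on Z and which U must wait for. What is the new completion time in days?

34

Originally the process takes 26 days.
With X inserted, U now waits for max(Z, X).
New critical path: N→Z→X→U→T = 8+5+8+1+12 = 34 ⇒ 34 days.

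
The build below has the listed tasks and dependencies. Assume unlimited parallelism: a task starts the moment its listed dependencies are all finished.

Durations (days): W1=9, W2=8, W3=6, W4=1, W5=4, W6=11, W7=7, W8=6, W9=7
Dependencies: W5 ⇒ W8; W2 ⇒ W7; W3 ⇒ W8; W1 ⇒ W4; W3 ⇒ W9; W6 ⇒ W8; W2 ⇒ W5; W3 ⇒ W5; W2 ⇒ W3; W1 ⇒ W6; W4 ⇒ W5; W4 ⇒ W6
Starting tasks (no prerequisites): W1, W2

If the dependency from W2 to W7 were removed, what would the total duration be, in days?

With the dependency in place, W1→W4→W6→W8 = 9+1+11+6 = 27 sets the finish at 27 days.
Without W2→W7, W7's earliest start moves from 8 to 0.
After: W1→W4→W6→W8 = 9+1+11+6 = 27 → 27 days.

27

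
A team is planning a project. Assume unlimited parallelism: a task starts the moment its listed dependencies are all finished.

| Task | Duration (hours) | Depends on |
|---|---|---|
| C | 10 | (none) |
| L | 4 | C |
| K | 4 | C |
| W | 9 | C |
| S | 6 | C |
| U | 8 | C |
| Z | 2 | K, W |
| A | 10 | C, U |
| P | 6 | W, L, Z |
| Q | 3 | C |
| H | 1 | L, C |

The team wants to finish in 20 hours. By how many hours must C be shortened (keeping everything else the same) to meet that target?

Current finish: 28 hours; target: 20.
C is on every critical path, so each hour cut from C cuts the finish by one (this holds down to a finish of 19).
Need 28 − 20 = 8 hours off C → C becomes 2 hours, finish becomes 20.

8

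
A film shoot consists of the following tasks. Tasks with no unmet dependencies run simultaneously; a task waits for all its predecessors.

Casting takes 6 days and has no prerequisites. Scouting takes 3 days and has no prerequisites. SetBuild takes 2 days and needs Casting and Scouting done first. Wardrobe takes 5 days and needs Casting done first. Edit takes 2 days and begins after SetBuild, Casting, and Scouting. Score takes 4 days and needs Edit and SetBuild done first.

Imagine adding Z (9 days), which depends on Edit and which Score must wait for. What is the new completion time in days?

23

Originally the film shoot takes 14 days.
With Z inserted, Score now waits for max(Edit, SetBuild, Z).
New critical path: Casting→SetBuild→Edit→Z→Score = 6+2+2+9+4 = 23 ⇒ 23 days.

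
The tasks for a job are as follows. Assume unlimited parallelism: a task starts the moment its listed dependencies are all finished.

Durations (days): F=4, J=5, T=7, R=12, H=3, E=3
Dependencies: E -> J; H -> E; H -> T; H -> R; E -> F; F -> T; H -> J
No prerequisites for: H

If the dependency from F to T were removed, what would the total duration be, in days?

15

Before: longest chain H→E→F→T = 3+3+4+7 = 17, finish 17.
Without F→T, T's earliest start moves from 10 to 3.
The longest chain is now H→R = 3+12 = 15, so the job takes 15 days.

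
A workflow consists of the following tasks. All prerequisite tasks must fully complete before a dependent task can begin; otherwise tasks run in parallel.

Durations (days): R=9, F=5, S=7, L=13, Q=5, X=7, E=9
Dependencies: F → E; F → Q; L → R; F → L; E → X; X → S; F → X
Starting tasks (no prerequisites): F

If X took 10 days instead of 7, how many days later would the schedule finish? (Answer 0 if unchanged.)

3

Baseline: F→E→X→S = 5+9+7+7 = 28 → 28 days.
X lies on that path, so at 10 days the path becomes 31 days.
The critical path is still F→E→X→S; finish is now 31 days.
Change in finish: 31 − 28 = +3 days.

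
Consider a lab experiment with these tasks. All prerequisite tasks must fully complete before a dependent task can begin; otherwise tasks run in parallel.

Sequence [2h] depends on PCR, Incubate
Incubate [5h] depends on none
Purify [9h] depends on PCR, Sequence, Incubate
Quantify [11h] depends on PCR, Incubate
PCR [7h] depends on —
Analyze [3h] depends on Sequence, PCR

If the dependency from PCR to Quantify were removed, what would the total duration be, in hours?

18

Before: longest chain PCR→Sequence→Purify = 7+2+9 = 18, finish 18.
Without PCR→Quantify, Quantify's earliest start moves from 7 to 5.
After: PCR→Sequence→Purify = 7+2+9 = 18 → 18 hours.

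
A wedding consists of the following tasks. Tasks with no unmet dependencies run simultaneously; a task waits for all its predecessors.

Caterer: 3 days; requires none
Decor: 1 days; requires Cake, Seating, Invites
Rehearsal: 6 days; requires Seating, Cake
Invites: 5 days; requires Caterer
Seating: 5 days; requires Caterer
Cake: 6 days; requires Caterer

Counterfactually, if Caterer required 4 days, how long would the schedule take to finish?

As given, the longest chain is Caterer→Cake→Rehearsal = 3+6+6 = 15, so the finish is 15 days.
Caterer is on the critical path; changing it to 4 makes that path 16 days.
The critical path is still Caterer→Cake→Rehearsal; finish is now 16 days.

16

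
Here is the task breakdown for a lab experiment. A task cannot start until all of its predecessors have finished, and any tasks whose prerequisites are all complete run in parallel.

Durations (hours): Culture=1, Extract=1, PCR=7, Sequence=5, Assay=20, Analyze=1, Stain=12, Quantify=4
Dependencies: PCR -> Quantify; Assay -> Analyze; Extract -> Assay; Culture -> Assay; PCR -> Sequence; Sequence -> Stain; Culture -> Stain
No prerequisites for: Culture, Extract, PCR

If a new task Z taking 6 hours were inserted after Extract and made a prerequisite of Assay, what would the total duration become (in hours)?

28

Originally the plan takes 24 hours.
With Z inserted, Assay now waits for max(Culture, Extract, Z).
New critical path: Extract→Z→Assay→Analyze = 1+6+20+1 = 28 ⇒ 28 hours.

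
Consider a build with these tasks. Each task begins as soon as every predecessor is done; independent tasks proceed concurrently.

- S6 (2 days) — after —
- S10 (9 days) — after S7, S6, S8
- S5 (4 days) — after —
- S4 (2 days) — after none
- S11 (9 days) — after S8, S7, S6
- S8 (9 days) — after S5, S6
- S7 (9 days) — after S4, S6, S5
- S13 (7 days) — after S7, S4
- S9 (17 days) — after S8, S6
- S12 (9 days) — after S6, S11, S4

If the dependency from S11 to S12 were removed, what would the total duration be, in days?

30

Before: longest chain S5→S7→S11→S12 = 4+9+9+9 = 31, finish 31.
Without S11→S12, S12's earliest start moves from 22 to 2.
New critical path: S5→S8→S9 = 4+9+17 = 30 ⇒ 30 days.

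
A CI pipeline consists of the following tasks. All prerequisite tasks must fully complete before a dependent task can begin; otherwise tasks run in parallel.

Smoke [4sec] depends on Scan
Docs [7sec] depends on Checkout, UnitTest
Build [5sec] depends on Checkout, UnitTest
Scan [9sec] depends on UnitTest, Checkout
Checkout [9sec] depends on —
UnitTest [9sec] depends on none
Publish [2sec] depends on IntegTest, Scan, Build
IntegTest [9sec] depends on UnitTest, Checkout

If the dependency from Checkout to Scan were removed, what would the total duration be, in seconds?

22

With the dependency in place, Checkout→Scan→Smoke = 9+9+4 = 22 sets the finish at 22 seconds.
Dropping Checkout→Scan doesn't change Scan's earliest start (9); another predecessor still binds.
New critical path: UnitTest→Scan→Smoke = 9+9+4 = 22 ⇒ 22 seconds.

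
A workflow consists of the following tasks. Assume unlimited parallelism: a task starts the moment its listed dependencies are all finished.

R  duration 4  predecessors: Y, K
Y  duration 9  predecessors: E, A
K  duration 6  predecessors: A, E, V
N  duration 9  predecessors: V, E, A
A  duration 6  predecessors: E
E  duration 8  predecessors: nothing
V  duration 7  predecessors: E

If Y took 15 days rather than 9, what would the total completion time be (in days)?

The binding path is E→A→Y→R = 8+6+9+4 = 27; finish at 27 days.
Y is on the critical path; changing it to 15 makes that path 33 days.
No other chain overtakes it, so the finish is 33 days.

33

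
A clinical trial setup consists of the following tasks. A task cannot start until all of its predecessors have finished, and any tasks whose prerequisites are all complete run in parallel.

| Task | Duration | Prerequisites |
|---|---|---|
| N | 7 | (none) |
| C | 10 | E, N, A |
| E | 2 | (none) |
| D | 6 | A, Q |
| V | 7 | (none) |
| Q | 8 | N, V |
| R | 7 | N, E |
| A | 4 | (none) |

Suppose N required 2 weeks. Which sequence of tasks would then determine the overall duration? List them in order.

Baseline: N→Q→D = 7+8+6 = 21 → 21 weeks.
Since N is critical, the -5 change carries straight to that chain (now 16 weeks).
New critical path: V→Q→D = 7+8+6 = 21 ⇒ 21 weeks.

V, Q, D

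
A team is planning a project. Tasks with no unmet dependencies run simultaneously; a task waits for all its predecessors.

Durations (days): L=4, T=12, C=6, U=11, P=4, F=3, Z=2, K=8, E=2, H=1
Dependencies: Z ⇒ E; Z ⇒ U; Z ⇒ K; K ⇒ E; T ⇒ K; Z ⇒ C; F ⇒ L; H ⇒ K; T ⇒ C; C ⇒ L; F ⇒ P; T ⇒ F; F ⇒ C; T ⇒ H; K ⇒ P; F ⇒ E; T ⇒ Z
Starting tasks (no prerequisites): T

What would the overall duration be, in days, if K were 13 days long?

Critical path before the change: T→Z→K→P = 12+2+8+4 = 26 giving 26 days.
K is on the critical path; changing it to 13 makes that path 31 days.
That remains the longest chain; total 31 days.

31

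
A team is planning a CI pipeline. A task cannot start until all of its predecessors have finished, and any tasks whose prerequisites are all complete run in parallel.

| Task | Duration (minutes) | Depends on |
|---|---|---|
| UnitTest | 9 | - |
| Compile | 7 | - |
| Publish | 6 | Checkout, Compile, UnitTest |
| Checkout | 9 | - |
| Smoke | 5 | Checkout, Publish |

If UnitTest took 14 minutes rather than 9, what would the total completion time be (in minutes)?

25

Baseline: UnitTest→Publish→Smoke = 9+6+5 = 20 → 20 minutes.
UnitTest lies on that path, so at 14 minutes the path becomes 25 minutes.
The critical path is still UnitTest→Publish→Smoke; finish is now 25 minutes.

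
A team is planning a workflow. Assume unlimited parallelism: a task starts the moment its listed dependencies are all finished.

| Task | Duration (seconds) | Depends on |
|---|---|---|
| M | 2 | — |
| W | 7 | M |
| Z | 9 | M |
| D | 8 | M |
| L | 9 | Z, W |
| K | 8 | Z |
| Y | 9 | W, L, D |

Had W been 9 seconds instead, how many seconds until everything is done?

Actual critical path: M→Z→L→Y = 2+9+9+9 = 29 ⇒ 29 seconds.
W is off the critical path — its longest chain is 27 seconds, giving 2 of slack.
Now M→W→L→Y = 2+9+9+9 = 29 is longest, so the finish becomes 29 seconds.

29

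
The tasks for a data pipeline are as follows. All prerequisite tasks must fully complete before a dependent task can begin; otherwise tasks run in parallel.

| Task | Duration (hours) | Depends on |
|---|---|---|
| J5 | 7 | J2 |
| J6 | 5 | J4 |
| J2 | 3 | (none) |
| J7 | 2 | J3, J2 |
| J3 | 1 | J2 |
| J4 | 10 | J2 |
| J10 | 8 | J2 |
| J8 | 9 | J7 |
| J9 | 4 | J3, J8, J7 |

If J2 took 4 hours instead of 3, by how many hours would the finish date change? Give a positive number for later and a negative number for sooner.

Critical path before the change: J2→J3→J7→J8→J9 = 3+1+2+9+4 = 19 giving 19 hours.
Since J2 is critical, the +1 change carries straight to that chain (now 20 hours).
No other chain overtakes it, so the finish is 20 hours.
Change in finish: 20 − 19 = +1 hours.

1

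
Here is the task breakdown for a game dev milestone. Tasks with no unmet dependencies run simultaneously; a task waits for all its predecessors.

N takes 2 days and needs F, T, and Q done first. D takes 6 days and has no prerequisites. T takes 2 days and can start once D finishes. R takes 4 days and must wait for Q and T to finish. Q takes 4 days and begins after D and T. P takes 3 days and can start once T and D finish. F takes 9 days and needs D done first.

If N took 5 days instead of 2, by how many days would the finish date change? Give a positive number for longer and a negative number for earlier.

Critical path before the change: D→F→N = 6+9+2 = 17 giving 17 days.
Since N is critical, the +3 change carries straight to that chain (now 20 days).
The critical path is still D→F→N; finish is now 20 days.
Change in finish: 20 − 17 = +3 days.

3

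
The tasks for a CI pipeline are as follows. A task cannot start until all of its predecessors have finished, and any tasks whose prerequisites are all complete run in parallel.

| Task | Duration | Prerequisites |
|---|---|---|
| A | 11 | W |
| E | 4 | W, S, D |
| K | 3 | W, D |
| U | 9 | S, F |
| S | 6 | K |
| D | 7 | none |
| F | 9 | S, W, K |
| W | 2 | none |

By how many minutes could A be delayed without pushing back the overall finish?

21

Critical path: D→K→S→F→U = 7+3+6+9+9 = 34, so the finish is 34 minutes.
The longest chain containing A totals 13 minutes.
Slack of A = 23 − 2 = 21 minutes.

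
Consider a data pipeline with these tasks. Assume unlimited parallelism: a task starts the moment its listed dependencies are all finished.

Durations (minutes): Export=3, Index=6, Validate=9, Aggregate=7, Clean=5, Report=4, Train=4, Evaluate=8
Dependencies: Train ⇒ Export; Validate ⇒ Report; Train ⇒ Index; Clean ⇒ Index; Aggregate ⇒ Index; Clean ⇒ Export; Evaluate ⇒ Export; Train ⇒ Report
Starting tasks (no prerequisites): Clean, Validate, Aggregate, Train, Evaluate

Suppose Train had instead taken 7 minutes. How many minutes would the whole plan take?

Actual critical path: Validate→Report = 9+4 = 13 ⇒ 13 minutes.
The longest path through Train is only 10 minutes, so Train has float 3.
That remains the longest chain; total 13 minutes.

13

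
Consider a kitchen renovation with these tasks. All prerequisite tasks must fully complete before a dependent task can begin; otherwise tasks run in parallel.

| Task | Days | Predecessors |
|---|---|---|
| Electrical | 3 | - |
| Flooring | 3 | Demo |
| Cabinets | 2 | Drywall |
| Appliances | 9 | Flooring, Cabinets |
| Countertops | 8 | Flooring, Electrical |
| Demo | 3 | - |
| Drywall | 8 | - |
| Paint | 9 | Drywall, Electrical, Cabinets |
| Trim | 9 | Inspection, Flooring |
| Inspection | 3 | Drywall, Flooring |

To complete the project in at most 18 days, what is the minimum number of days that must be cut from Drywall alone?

2

Current finish: 20 days; target: 18.
Drywall is on every critical path, so each day cut from Drywall cuts the finish by one (this holds down to a finish of 18).
Need 20 − 18 = 2 days off Drywall → Drywall becomes 6 days, finish becomes 18.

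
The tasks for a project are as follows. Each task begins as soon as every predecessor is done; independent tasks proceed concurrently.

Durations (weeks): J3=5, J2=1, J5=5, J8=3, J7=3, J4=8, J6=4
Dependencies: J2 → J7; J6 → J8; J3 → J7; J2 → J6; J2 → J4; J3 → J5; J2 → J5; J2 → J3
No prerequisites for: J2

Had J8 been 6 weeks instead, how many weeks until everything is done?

The binding path is J2→J3→J5 = 1+5+5 = 11; finish at 11 weeks.
The longest path through J8 is only 8 weeks, so J8 has float 3.
No other chain overtakes it, so the finish is 11 weeks.

11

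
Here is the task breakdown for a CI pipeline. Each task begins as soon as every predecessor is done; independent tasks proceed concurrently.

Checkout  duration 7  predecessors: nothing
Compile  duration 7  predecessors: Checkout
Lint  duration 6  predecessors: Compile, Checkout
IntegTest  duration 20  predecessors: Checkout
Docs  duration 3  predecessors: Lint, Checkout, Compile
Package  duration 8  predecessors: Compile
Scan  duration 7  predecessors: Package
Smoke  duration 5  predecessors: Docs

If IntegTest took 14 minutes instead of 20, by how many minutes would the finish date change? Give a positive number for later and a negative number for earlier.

Baseline: Checkout→Compile→Package→Scan = 7+7+8+7 = 29 → 29 minutes.
IntegTest is off the critical path — its longest chain is 27 minutes, giving 2 of slack.
That remains the longest chain; total 29 minutes.
Change in finish: 29 − 29 = +0 minutes.

0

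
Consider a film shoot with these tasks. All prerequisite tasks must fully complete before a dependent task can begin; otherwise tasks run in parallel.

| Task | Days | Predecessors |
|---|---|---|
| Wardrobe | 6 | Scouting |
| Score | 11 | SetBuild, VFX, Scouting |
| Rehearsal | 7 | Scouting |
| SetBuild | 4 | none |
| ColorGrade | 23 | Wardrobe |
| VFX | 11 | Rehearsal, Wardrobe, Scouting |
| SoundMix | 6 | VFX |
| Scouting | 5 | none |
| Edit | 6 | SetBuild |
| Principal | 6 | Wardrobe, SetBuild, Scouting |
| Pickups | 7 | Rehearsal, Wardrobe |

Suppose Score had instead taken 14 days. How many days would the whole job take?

Baseline: Scouting→Rehearsal→VFX→Score = 5+7+11+11 = 34 → 34 days.
Score lies on that path, so at 14 days the path becomes 37 days.
That remains the longest chain; total 37 days.

37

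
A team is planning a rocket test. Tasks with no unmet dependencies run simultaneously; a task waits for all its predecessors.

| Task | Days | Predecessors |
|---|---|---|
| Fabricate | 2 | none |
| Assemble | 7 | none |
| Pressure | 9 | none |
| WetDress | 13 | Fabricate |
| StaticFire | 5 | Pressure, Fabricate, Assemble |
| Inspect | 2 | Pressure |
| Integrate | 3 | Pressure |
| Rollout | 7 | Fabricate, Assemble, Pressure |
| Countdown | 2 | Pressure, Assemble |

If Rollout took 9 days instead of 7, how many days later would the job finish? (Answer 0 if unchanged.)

2

As given, the longest chain is Pressure→Rollout = 9+7 = 16, so the finish is 16 days.
Rollout lies on that path, so at 9 days the path becomes 18 days.
The critical path is still Pressure→Rollout; finish is now 18 days.
Change in finish: 18 − 16 = +2 days.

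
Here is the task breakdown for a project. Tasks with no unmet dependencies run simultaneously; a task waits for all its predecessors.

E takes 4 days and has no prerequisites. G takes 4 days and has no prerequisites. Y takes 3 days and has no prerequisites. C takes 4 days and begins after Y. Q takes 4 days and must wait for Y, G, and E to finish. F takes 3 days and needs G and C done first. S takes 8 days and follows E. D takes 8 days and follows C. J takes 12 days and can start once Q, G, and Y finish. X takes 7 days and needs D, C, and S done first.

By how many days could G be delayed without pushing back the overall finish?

Y→C→D→X = 3+4+8+7 = 22 sets the makespan at 22 days.
G finishes as early as 4 and must finish by 6.
Float = 22 − 20 = 2.

2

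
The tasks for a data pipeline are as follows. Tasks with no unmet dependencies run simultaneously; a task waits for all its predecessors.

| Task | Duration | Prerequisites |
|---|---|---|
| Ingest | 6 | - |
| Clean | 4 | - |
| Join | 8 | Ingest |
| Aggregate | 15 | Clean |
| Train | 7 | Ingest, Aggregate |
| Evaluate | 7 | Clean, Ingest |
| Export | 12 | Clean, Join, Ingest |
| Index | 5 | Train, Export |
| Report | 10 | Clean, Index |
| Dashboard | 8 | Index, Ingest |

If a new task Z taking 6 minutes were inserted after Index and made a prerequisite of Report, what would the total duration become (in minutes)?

47

Originally the data pipeline takes 41 minutes.
With Z inserted, Report now waits for max(Clean, Index, Z).
New critical path: Ingest→Join→Export→Index→Z→Report = 6+8+12+5+6+10 = 47 ⇒ 47 minutes.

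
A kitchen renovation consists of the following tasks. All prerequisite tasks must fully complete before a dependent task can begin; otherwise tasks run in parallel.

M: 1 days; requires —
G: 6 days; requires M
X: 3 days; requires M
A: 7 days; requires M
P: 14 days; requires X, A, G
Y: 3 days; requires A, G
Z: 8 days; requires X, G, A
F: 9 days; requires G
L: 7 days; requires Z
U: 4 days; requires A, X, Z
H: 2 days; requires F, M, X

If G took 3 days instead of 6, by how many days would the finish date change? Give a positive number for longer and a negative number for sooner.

Critical path before the change: M→A→Z→L = 1+7+8+7 = 23 giving 23 days.
G has 1 day of float (longest path through it is 22).
No other chain overtakes it, so the finish is 23 days.
Change in finish: 23 − 23 = +0 days.

0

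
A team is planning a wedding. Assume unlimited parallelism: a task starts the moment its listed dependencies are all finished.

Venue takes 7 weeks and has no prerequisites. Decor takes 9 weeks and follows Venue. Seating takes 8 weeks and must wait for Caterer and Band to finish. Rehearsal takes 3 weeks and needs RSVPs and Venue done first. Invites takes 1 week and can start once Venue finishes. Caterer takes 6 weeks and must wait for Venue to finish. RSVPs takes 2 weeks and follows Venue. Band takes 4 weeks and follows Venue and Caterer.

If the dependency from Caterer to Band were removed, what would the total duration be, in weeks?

21

Before: longest chain Venue→Caterer→Band→Seating = 7+6+4+8 = 25, finish 25.
Without Caterer→Band, Band's earliest start moves from 13 to 7.
After: Venue→Caterer→Seating = 7+6+8 = 21 → 21 weeks.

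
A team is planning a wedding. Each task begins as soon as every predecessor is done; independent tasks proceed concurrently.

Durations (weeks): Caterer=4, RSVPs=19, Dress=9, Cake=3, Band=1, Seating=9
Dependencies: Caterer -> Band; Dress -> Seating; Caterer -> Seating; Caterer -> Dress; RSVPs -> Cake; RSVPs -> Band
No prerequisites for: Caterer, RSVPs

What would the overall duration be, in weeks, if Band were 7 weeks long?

Actual critical path: Caterer→Dress→Seating = 4+9+9 = 22 ⇒ 22 weeks.
Band has 2 weeks of float (longest path through it is 20).
The binding chain switches to RSVPs→Band = 19+7 = 26; finish 26 weeks.

26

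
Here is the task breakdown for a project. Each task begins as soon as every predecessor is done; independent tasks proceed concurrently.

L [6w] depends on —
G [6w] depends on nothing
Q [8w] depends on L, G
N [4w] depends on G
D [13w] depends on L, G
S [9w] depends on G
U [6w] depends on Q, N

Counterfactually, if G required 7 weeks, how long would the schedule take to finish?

Baseline: G→Q→U = 6+8+6 = 20 → 20 weeks.
Since G is critical, the +1 change carries straight to that chain (now 21 weeks).
No other chain overtakes it, so the finish is 21 weeks.

21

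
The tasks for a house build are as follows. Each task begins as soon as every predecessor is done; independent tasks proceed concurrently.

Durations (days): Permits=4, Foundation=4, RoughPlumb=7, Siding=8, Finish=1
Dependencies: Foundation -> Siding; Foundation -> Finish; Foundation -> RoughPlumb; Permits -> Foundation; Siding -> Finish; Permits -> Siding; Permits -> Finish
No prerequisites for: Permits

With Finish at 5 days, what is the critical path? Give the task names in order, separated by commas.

Permits, Foundation, Siding, Finish

As given, the longest chain is Permits→Foundation→Siding→Finish = 4+4+8+1 = 17, so the finish is 17 days.
Finish is on the critical path; changing it to 5 makes that path 21 days.
No other chain overtakes it, so the finish is 21 days.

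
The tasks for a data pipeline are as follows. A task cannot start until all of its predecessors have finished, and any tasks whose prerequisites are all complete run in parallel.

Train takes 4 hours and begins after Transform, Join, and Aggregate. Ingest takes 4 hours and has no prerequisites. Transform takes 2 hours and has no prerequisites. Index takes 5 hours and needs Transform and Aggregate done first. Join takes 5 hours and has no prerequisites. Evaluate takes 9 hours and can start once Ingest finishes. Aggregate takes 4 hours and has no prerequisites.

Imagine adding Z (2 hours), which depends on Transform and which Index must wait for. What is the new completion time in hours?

Originally the job takes 13 hours.
With Z inserted, Index now waits for max(Transform, Aggregate, Z).
New critical path: Ingest→Evaluate = 4+9 = 13 ⇒ 13 hours.

13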